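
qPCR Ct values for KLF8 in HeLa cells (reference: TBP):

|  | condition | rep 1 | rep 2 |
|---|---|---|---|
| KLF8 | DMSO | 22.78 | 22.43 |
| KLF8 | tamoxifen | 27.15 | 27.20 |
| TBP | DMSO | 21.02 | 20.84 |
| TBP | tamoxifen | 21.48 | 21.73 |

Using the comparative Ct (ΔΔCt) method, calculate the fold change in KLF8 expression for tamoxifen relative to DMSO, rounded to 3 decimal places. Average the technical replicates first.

0.067

Mean Ct: KLF8 DMSO 22.605; KLF8 tamoxifen 27.175; TBP DMSO 20.930; TBP tamoxifen 21.605
ΔCt(DMSO) = 22.605 − 20.930 = 1.675
ΔCt(tamoxifen) = 27.175 − 21.605 = 5.570
ΔΔCt = 5.570 − 1.675 = 3.895
Fold change = 2^(−3.895) = 0.0672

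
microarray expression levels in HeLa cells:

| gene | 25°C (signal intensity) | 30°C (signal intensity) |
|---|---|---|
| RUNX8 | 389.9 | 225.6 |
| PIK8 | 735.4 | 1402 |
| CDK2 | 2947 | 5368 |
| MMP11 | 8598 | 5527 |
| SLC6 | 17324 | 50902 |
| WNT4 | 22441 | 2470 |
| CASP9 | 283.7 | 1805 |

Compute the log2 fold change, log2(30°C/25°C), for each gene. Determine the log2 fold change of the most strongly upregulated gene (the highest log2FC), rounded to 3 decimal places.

log2(225.6/389.9) = -0.789  (RUNX8)
log2(1402/735.4) = 0.931  (PIK8)
log2(5368/2947) = 0.865  (CDK2)
log2(5527/8598) = -0.638  (MMP11)
log2(50902/17324) = 1.555  (SLC6)
log2(2470/22441) = -3.184  (WNT4)
log2(1805/283.7) = 2.670  (CASP9)
CASP9 is most strongly upregulated.

2.670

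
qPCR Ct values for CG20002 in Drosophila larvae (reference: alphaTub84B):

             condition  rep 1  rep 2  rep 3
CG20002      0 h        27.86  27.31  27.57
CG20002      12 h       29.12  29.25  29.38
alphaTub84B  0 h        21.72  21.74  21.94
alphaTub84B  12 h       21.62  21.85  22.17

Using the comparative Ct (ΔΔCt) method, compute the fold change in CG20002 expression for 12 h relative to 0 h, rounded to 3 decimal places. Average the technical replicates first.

Mean Ct: CG20002 0 h 27.580; CG20002 12 h 29.250; alphaTub84B 0 h 21.800; alphaTub84B 12 h 21.880
ΔCt(0 h) = 27.580 − 21.800 = 5.780
ΔCt(12 h) = 29.250 − 21.880 = 7.370
ΔΔCt = 7.370 − 5.780 = 1.590
Fold change = 2^(−1.590) = 0.3322

0.332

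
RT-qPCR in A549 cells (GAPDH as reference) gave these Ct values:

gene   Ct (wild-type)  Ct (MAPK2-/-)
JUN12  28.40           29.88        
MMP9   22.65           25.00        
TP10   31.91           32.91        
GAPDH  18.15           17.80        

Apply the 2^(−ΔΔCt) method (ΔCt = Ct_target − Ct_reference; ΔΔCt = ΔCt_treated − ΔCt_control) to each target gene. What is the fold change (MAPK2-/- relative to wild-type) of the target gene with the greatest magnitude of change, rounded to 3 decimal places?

JUN12: ΔΔCt = (29.88−17.80) − (28.40−18.15) = 12.08 − 10.25 = 1.83; fold change = 2^-1.83 = 0.281
MMP9: ΔΔCt = (25.00−17.80) − (22.65−18.15) = 7.20 − 4.50 = 2.70; fold change = 2^-2.70 = 0.154
TP10: ΔΔCt = (32.91−17.80) − (31.91−18.15) = 15.11 − 13.76 = 1.35; fold change = 2^-1.35 = 0.392
MMP9 has the largest |ΔΔCt| = 2.70.

0.154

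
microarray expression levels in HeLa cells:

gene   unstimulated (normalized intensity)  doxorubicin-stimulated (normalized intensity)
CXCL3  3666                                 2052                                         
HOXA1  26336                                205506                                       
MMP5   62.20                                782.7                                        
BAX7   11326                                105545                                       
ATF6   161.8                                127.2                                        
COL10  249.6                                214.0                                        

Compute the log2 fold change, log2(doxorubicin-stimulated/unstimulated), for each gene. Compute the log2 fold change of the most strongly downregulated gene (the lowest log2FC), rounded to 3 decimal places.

-0.837

log2(2052/3666) = -0.837  (CXCL3)
log2(205506/26336) = 2.964  (HOXA1)
log2(782.7/62.20) = 3.653  (MMP5)
log2(105545/11326) = 3.220  (BAX7)
log2(127.2/161.8) = -0.347  (ATF6)
log2(214.0/249.6) = -0.222  (COL10)
CXCL3 is most strongly downregulated.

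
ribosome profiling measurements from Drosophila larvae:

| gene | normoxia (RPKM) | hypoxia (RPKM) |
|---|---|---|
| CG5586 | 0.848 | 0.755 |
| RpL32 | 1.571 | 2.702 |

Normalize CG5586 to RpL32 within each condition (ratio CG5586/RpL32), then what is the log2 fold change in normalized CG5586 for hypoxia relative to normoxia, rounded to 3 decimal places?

-0.950

CG5586/RpL32 (normoxia) = 0.848 / 1.571 = 0.53978
CG5586/RpL32 (hypoxia) = 0.755 / 2.702 = 0.27942
Fold change = 0.27942 / 0.53978 = 0.5177
log2(0.5177) = -0.9499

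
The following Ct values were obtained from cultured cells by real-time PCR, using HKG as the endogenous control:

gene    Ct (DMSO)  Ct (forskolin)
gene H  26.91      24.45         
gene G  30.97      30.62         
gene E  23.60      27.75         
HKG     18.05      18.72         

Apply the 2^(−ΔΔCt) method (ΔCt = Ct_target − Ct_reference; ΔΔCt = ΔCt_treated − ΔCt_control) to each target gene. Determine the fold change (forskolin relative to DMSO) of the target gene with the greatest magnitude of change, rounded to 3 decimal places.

0.090

gene H: ΔΔCt = (24.45−18.72) − (26.91−18.05) = 5.73 − 8.86 = -3.13; fold change = 2^3.13 = 8.754
gene G: ΔΔCt = (30.62−18.72) − (30.97−18.05) = 11.90 − 12.92 = -1.02; fold change = 2^1.02 = 2.028
gene E: ΔΔCt = (27.75−18.72) − (23.60−18.05) = 9.03 − 5.55 = 3.48; fold change = 2^-3.48 = 0.090
gene E has the largest |ΔΔCt| = 3.48.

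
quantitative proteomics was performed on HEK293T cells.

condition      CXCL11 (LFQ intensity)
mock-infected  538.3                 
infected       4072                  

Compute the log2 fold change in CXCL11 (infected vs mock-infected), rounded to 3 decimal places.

2.919

Fold change = 4072 / 538.3 = 7.5646
log2(7.5646) = 2.9193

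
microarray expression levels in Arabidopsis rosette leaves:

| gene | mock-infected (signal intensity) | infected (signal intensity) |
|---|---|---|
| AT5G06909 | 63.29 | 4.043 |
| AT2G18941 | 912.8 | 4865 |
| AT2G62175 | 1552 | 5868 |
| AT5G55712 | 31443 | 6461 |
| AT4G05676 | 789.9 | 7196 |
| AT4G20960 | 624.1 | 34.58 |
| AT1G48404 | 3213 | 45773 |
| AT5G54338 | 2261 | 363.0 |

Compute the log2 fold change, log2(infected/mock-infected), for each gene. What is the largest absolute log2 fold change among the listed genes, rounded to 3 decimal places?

4.174

log2(4.043/63.29) = -3.968  (AT5G06909)
log2(4865/912.8) = 2.414  (AT2G18941)
log2(5868/1552) = 1.919  (AT2G62175)
log2(6461/31443) = -2.283  (AT5G55712)
log2(7196/789.9) = 3.187  (AT4G05676)
log2(34.58/624.1) = -4.174  (AT4G20960)
log2(45773/3213) = 3.833  (AT1G48404)
log2(363.0/2261) = -2.639  (AT5G54338)
The largest magnitude belongs to AT4G20960.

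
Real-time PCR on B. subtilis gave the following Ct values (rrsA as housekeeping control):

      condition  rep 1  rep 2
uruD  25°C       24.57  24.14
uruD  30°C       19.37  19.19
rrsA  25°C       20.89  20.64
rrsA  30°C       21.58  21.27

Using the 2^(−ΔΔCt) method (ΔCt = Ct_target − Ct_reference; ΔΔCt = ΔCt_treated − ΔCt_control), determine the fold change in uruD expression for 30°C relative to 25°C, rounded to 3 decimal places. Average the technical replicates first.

Mean Ct: uruD 25°C 24.355; uruD 30°C 19.280; rrsA 25°C 20.765; rrsA 30°C 21.425
ΔCt(25°C) = 24.355 − 20.765 = 3.590
ΔCt(30°C) = 19.280 − 21.425 = -2.145
ΔΔCt = -2.145 − 3.590 = -5.735
Fold change = 2^(−(-5.735)) = 2^5.735 = 53.2607

53.261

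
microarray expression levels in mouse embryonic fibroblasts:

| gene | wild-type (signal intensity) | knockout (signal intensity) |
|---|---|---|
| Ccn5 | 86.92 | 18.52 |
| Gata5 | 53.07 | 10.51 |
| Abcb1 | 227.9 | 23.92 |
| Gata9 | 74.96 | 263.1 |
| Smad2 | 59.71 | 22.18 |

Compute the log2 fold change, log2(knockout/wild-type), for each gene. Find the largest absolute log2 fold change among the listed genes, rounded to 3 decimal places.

3.252

log2(18.52/86.92) = -2.231  (Ccn5)
log2(10.51/53.07) = -2.336  (Gata5)
log2(23.92/227.9) = -3.252  (Abcb1)
log2(263.1/74.96) = 1.811  (Gata9)
log2(22.18/59.71) = -1.429  (Smad2)
The largest magnitude belongs to Abcb1.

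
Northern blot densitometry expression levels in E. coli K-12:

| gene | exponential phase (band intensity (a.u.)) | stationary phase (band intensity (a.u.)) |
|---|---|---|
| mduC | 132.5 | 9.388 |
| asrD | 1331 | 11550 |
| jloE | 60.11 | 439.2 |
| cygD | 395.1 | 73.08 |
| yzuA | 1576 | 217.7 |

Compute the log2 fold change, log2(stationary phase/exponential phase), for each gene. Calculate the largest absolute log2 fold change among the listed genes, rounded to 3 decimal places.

3.819

log2(9.388/132.5) = -3.819  (mduC)
log2(11550/1331) = 3.117  (asrD)
log2(439.2/60.11) = 2.869  (jloE)
log2(73.08/395.1) = -2.435  (cygD)
log2(217.7/1576) = -2.856  (yzuA)
The largest magnitude belongs to mduC.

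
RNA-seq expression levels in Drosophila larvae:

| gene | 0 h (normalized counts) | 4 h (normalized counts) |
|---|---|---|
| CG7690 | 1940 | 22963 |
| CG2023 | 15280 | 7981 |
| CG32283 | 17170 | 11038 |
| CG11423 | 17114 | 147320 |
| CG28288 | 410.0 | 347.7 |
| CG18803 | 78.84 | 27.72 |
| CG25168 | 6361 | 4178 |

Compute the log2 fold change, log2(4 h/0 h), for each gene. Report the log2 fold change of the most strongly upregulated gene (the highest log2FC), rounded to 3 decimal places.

3.565

log2(22963/1940) = 3.565  (CG7690)
log2(7981/15280) = -0.937  (CG2023)
log2(11038/17170) = -0.637  (CG32283)
log2(147320/17114) = 3.106  (CG11423)
log2(347.7/410.0) = -0.238  (CG28288)
log2(27.72/78.84) = -1.508  (CG18803)
log2(4178/6361) = -0.606  (CG25168)
CG7690 is most strongly upregulated.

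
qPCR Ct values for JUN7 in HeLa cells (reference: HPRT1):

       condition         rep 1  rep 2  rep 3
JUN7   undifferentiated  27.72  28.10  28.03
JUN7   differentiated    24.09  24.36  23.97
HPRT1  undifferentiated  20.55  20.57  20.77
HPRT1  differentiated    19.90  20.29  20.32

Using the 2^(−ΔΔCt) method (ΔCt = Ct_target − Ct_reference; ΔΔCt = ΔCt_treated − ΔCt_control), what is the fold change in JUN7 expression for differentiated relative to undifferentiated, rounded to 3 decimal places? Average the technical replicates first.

Mean Ct: JUN7 undifferentiated 27.950; JUN7 differentiated 24.140; HPRT1 undifferentiated 20.630; HPRT1 differentiated 20.170
ΔCt(undifferentiated) = 27.950 − 20.630 = 7.320
ΔCt(differentiated) = 24.140 − 20.170 = 3.970
ΔΔCt = 3.970 − 7.320 = -3.350
Fold change = 2^(−(-3.350)) = 2^3.350 = 10.1965

10.196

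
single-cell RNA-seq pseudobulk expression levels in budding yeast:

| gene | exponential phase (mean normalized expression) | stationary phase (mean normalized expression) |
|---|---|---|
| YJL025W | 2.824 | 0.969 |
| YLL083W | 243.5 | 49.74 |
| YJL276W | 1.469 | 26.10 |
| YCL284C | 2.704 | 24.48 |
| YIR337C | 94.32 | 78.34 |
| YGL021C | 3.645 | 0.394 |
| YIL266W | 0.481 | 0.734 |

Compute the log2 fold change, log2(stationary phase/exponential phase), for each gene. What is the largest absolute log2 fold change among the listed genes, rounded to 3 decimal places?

4.151

log2(0.969/2.824) = -1.543  (YJL025W)
log2(49.74/243.5) = -2.291  (YLL083W)
log2(26.10/1.469) = 4.151  (YJL276W)
log2(24.48/2.704) = 3.178  (YCL284C)
log2(78.34/94.32) = -0.268  (YIR337C)
log2(0.394/3.645) = -3.210  (YGL021C)
log2(0.734/0.481) = 0.610  (YIL266W)
The largest magnitude belongs to YJL276W.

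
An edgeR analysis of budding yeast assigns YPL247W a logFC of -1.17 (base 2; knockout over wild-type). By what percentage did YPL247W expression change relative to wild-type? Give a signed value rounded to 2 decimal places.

-55.56%

Fold change = 2^(-1.17) = 0.4444
Percent change = (FC − 1) × 100% = (0.4444 − 1) × 100 = -55.56%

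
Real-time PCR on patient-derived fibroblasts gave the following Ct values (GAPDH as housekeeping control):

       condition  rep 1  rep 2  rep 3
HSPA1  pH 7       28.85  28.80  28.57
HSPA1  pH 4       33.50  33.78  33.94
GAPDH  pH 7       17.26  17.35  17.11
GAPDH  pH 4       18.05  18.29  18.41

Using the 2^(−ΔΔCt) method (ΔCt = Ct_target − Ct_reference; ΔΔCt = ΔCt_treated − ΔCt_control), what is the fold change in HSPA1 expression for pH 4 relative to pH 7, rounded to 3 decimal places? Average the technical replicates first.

0.063

Mean Ct: HSPA1 pH 7 28.740; HSPA1 pH 4 33.740; GAPDH pH 7 17.240; GAPDH pH 4 18.250
ΔCt(pH 7) = 28.740 − 17.240 = 11.500
ΔCt(pH 4) = 33.740 − 18.250 = 15.490
ΔΔCt = 15.490 − 11.500 = 3.990
Fold change = 2^(−3.990) = 0.0629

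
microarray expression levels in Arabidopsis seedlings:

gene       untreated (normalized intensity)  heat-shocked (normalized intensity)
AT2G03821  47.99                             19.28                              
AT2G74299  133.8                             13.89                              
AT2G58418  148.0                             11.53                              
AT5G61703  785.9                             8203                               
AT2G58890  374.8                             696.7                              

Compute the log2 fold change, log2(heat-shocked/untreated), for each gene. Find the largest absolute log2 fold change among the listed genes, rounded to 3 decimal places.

3.682

log2(19.28/47.99) = -1.316  (AT2G03821)
log2(13.89/133.8) = -3.268  (AT2G74299)
log2(11.53/148.0) = -3.682  (AT2G58418)
log2(8203/785.9) = 3.384  (AT5G61703)
log2(696.7/374.8) = 0.894  (AT2G58890)
The largest magnitude belongs to AT2G58418.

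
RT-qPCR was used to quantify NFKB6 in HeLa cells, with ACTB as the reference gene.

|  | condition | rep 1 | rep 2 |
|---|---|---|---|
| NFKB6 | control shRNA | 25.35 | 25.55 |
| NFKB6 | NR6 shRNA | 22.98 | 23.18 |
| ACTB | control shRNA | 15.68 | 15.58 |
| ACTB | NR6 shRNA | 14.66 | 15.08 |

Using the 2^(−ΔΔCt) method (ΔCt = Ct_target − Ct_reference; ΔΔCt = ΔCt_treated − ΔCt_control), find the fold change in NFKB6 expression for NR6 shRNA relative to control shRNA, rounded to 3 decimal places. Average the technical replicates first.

Mean Ct: NFKB6 control shRNA 25.450; NFKB6 NR6 shRNA 23.080; ACTB control shRNA 15.630; ACTB NR6 shRNA 14.870
ΔCt(control shRNA) = 25.450 − 15.630 = 9.820
ΔCt(NR6 shRNA) = 23.080 − 14.870 = 8.210
ΔΔCt = 8.210 − 9.820 = -1.610
Fold change = 2^(−(-1.610)) = 2^1.610 = 3.0525

3.053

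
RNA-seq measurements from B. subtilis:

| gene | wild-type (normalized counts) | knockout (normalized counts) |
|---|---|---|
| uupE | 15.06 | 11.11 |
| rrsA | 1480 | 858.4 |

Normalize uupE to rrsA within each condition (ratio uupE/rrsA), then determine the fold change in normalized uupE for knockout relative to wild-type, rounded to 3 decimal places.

uupE/rrsA (wild-type) = 15.06 / 1480 = 0.010176
uupE/rrsA (knockout) = 11.11 / 858.4 = 0.012943
Fold change = 0.012943 / 0.010176 = 1.2719

1.272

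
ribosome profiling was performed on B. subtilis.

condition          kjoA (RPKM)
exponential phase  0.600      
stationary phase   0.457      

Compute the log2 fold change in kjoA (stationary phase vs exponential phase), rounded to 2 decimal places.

Fold change = 0.457 / 0.600 = 0.7617
log2(0.7617) = -0.393

-0.39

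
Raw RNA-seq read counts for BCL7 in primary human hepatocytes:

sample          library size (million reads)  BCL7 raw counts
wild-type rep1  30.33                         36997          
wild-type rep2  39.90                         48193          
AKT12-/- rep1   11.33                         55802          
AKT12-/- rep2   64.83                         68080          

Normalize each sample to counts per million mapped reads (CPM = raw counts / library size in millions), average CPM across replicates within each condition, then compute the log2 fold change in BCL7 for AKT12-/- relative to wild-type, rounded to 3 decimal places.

1.299

CPM(wild-type rep1) = 36997 / 30.33 = 1219.8154
CPM(wild-type rep2) = 48193 / 39.90 = 1207.8446
CPM(AKT12-/- rep1) = 55802 / 11.33 = 4925.1545
CPM(AKT12-/- rep2) = 68080 / 64.83 = 1050.1311
mean CPM(wild-type) = 1213.8300; mean CPM(AKT12-/-) = 2987.6428
Fold change = 2987.6428 / 1213.8300 = 2.46134
log2(2.46134) = 1.2994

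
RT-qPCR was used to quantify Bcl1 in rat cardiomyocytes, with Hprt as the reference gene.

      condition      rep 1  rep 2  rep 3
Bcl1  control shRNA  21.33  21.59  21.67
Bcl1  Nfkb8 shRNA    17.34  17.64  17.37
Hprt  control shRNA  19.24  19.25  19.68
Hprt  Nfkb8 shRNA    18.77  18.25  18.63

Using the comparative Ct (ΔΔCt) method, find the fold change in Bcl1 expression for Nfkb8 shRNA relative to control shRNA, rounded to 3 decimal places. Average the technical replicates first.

9.448

Mean Ct: Bcl1 control shRNA 21.530; Bcl1 Nfkb8 shRNA 17.450; Hprt control shRNA 19.390; Hprt Nfkb8 shRNA 18.550
ΔCt(control shRNA) = 21.530 − 19.390 = 2.140
ΔCt(Nfkb8 shRNA) = 17.450 − 18.550 = -1.100
ΔΔCt = -1.100 − 2.140 = -3.240
Fold change = 2^(−(-3.240)) = 2^3.240 = 9.4479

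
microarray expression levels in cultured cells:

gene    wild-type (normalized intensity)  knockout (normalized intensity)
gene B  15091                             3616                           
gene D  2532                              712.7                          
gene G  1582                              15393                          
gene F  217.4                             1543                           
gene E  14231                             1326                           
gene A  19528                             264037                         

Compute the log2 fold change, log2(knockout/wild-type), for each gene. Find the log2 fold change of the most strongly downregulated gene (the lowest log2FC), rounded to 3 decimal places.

log2(3616/15091) = -2.061  (gene B)
log2(712.7/2532) = -1.829  (gene D)
log2(15393/1582) = 3.282  (gene G)
log2(1543/217.4) = 2.827  (gene F)
log2(1326/14231) = -3.424  (gene E)
log2(264037/19528) = 3.757  (gene A)
gene E is most strongly downregulated.

-3.424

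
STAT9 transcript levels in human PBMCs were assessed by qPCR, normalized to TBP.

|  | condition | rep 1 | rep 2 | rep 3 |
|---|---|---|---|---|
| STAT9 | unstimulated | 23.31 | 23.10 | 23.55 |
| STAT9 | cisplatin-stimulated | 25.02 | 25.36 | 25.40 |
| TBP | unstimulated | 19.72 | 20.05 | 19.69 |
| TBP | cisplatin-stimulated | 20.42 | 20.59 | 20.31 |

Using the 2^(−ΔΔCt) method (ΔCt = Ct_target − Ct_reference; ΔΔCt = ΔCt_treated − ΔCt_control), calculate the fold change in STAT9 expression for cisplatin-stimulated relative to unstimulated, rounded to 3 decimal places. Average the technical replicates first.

0.401

Mean Ct: STAT9 unstimulated 23.320; STAT9 cisplatin-stimulated 25.260; TBP unstimulated 19.820; TBP cisplatin-stimulated 20.440
ΔCt(unstimulated) = 23.320 − 19.820 = 3.500
ΔCt(cisplatin-stimulated) = 25.260 − 20.440 = 4.820
ΔΔCt = 4.820 − 3.500 = 1.320
Fold change = 2^(−1.320) = 0.4005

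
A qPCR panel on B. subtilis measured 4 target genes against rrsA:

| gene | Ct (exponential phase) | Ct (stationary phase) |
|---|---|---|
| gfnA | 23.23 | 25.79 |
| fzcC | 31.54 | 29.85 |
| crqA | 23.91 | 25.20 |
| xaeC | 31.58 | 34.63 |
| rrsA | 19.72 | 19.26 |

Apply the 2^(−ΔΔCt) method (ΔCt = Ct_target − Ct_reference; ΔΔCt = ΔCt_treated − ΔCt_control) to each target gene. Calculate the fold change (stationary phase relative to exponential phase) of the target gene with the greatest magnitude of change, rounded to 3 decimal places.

0.088

gfnA: ΔΔCt = (25.79−19.26) − (23.23−19.72) = 6.53 − 3.51 = 3.02; fold change = 2^-3.02 = 0.123
fzcC: ΔΔCt = (29.85−19.26) − (31.54−19.72) = 10.59 − 11.82 = -1.23; fold change = 2^1.23 = 2.346
crqA: ΔΔCt = (25.20−19.26) − (23.91−19.72) = 5.94 − 4.19 = 1.75; fold change = 2^-1.75 = 0.297
xaeC: ΔΔCt = (34.63−19.26) − (31.58−19.72) = 15.37 − 11.86 = 3.51; fold change = 2^-3.51 = 0.088
xaeC has the largest |ΔΔCt| = 3.51.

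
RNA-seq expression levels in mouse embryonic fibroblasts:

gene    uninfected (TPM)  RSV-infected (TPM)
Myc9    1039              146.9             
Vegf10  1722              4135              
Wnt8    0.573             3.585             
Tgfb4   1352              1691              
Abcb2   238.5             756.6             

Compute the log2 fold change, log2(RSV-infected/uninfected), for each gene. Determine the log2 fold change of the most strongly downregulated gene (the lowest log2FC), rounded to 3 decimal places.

log2(146.9/1039) = -2.822  (Myc9)
log2(4135/1722) = 1.264  (Vegf10)
log2(3.585/0.573) = 2.645  (Wnt8)
log2(1691/1352) = 0.323  (Tgfb4)
log2(756.6/238.5) = 1.666  (Abcb2)
Myc9 is most strongly downregulated.

-2.822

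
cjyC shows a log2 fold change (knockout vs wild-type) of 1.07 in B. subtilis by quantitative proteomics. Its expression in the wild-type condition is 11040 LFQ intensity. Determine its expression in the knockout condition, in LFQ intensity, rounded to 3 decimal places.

Fold change = 2^(1.07) = 2.0994
knockout expression = 11040 × 2.0994 = 23177.744

23177.744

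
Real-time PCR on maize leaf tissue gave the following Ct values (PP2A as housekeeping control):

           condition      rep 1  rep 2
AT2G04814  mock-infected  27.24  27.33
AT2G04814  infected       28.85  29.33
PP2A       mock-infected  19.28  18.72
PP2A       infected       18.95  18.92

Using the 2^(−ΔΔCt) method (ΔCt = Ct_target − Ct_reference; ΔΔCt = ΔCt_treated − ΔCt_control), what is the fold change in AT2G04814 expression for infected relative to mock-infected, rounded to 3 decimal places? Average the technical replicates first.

0.274

Mean Ct: AT2G04814 mock-infected 27.285; AT2G04814 infected 29.090; PP2A mock-infected 19.000; PP2A infected 18.935
ΔCt(mock-infected) = 27.285 − 19.000 = 8.285
ΔCt(infected) = 29.090 − 18.935 = 10.155
ΔΔCt = 10.155 − 8.285 = 1.870
Fold change = 2^(−1.870) = 0.2736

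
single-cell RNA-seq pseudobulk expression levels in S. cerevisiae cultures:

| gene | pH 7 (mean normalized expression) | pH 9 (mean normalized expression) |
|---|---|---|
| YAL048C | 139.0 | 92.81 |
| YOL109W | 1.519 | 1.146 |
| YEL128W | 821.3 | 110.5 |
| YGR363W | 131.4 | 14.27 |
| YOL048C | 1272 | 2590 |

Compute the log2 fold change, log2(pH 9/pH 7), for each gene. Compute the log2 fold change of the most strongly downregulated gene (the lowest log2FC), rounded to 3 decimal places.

-3.203

log2(92.81/139.0) = -0.583  (YAL048C)
log2(1.146/1.519) = -0.407  (YOL109W)
log2(110.5/821.3) = -2.894  (YEL128W)
log2(14.27/131.4) = -3.203  (YGR363W)
log2(2590/1272) = 1.026  (YOL048C)
YGR363W is most strongly downregulated.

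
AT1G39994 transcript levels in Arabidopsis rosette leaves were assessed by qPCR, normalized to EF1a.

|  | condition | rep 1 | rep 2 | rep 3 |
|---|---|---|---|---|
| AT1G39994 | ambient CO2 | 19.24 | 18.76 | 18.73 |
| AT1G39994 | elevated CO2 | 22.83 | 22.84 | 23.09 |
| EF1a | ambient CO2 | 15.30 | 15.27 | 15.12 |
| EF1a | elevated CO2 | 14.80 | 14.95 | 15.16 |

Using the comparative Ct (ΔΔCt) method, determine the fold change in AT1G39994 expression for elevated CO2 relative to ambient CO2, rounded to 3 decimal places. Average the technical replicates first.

0.052

Mean Ct: AT1G39994 ambient CO2 18.910; AT1G39994 elevated CO2 22.920; EF1a ambient CO2 15.230; EF1a elevated CO2 14.970
ΔCt(ambient CO2) = 18.910 − 15.230 = 3.680
ΔCt(elevated CO2) = 22.920 − 14.970 = 7.950
ΔΔCt = 7.950 − 3.680 = 4.270
Fold change = 2^(−4.270) = 0.0518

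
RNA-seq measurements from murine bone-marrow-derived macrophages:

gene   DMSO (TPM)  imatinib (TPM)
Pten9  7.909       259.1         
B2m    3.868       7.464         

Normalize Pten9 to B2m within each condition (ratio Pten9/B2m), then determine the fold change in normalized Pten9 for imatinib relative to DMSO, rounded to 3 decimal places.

16.977

Pten9/B2m (DMSO) = 7.909 / 3.868 = 2.0447
Pten9/B2m (imatinib) = 259.1 / 7.464 = 34.713
Fold change = 34.713 / 2.0447 = 16.9770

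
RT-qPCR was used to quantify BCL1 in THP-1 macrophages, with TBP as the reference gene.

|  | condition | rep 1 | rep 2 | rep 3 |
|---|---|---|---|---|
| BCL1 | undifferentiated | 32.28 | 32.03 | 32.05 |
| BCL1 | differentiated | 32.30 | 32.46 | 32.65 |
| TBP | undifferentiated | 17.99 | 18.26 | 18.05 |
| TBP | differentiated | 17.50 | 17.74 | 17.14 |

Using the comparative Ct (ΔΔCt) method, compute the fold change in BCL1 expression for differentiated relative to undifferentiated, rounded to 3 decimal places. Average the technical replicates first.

Mean Ct: BCL1 undifferentiated 32.120; BCL1 differentiated 32.470; TBP undifferentiated 18.100; TBP differentiated 17.460
ΔCt(undifferentiated) = 32.120 − 18.100 = 14.020
ΔCt(differentiated) = 32.470 − 17.460 = 15.010
ΔΔCt = 15.010 − 14.020 = 0.990
Fold change = 2^(−0.990) = 0.5035

0.503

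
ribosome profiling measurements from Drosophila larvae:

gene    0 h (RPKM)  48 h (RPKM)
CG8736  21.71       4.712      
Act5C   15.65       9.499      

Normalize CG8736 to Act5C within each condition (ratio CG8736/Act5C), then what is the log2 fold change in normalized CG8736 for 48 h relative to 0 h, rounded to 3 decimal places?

CG8736/Act5C (0 h) = 21.71 / 15.65 = 1.3872
CG8736/Act5C (48 h) = 4.712 / 9.499 = 0.49605
Fold change = 0.49605 / 1.3872 = 0.3576
log2(0.3576) = -1.4836

-1.484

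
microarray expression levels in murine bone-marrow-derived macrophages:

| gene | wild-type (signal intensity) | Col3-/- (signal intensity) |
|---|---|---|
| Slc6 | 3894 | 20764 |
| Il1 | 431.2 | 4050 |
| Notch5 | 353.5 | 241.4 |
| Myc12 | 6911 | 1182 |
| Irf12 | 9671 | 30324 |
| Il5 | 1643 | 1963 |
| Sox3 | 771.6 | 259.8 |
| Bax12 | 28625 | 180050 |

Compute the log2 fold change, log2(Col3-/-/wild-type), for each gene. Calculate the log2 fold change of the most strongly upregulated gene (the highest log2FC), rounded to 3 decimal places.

3.231

log2(20764/3894) = 2.415  (Slc6)
log2(4050/431.2) = 3.231  (Il1)
log2(241.4/353.5) = -0.550  (Notch5)
log2(1182/6911) = -2.548  (Myc12)
log2(30324/9671) = 1.649  (Irf12)
log2(1963/1643) = 0.257  (Il5)
log2(259.8/771.6) = -1.570  (Sox3)
log2(180050/28625) = 2.653  (Bax12)
Il1 is most strongly upregulated.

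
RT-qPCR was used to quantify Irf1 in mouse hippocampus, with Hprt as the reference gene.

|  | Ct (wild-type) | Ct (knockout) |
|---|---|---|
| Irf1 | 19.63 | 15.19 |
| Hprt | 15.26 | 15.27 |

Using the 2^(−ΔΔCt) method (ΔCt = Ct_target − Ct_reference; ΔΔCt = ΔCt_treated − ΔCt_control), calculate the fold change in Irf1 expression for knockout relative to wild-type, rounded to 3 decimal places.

ΔCt(wild-type) = 19.630 − 15.260 = 4.370
ΔCt(knockout) = 15.190 − 15.270 = -0.080
ΔΔCt = -0.080 − 4.370 = -4.450
Fold change = 2^(−(-4.450)) = 2^4.450 = 21.8566

21.857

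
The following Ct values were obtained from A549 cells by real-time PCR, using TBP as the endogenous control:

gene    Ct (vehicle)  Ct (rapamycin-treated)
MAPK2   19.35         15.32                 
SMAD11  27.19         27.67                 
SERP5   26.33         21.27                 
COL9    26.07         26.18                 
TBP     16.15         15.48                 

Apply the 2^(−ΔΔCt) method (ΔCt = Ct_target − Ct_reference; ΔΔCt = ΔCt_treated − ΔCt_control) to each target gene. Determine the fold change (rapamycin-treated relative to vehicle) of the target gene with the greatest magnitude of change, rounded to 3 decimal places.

MAPK2: ΔΔCt = (15.32−15.48) − (19.35−16.15) = -0.16 − 3.20 = -3.36; fold change = 2^3.36 = 10.267
SMAD11: ΔΔCt = (27.67−15.48) − (27.19−16.15) = 12.19 − 11.04 = 1.15; fold change = 2^-1.15 = 0.451
SERP5: ΔΔCt = (21.27−15.48) − (26.33−16.15) = 5.79 − 10.18 = -4.39; fold change = 2^4.39 = 20.966
COL9: ΔΔCt = (26.18−15.48) − (26.07−16.15) = 10.70 − 9.92 = 0.78; fold change = 2^-0.78 = 0.582
SERP5 has the largest |ΔΔCt| = 4.39.

20.966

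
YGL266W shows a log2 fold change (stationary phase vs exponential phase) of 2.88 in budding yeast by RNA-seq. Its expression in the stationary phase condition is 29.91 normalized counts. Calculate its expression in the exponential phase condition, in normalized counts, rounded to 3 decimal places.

Fold change = 2^(2.88) = 7.3615
exponential phase expression = 29.91 / 7.3615 = 4.063

4.063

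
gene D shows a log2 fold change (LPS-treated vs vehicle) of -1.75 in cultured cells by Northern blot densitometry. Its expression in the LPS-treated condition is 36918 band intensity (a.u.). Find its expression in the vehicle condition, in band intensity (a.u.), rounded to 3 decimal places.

124176.855

Fold change = 2^(-1.75) = 0.2973
vehicle expression = 36918 / 0.2973 = 124176.855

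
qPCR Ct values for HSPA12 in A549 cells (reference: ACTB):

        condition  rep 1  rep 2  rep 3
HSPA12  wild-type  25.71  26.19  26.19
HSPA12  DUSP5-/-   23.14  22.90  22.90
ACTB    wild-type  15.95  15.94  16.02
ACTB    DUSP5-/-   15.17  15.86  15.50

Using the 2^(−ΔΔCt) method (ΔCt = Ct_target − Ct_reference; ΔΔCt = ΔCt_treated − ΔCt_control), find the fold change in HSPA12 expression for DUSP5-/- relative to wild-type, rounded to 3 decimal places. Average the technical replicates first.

6.021

Mean Ct: HSPA12 wild-type 26.030; HSPA12 DUSP5-/- 22.980; ACTB wild-type 15.970; ACTB DUSP5-/- 15.510
ΔCt(wild-type) = 26.030 − 15.970 = 10.060
ΔCt(DUSP5-/-) = 22.980 − 15.510 = 7.470
ΔΔCt = 7.470 − 10.060 = -2.590
Fold change = 2^(−(-2.590)) = 2^2.590 = 6.0210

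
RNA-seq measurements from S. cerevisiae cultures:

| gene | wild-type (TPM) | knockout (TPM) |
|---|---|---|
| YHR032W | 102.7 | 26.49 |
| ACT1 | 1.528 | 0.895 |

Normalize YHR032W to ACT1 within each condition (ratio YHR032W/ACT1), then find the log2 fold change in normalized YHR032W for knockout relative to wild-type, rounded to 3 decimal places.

YHR032W/ACT1 (wild-type) = 102.7 / 1.528 = 67.212
YHR032W/ACT1 (knockout) = 26.49 / 0.895 = 29.598
Fold change = 29.598 / 67.212 = 0.4404
log2(0.4404) = -1.1832

-1.183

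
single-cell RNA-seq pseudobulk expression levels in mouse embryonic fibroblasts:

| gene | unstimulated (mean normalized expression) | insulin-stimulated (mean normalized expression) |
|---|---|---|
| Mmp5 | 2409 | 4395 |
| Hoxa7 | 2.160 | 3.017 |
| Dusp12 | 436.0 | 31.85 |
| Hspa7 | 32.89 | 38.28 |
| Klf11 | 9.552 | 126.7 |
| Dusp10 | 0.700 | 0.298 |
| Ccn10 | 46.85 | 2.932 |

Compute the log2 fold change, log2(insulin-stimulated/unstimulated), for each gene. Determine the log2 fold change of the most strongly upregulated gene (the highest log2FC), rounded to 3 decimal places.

3.729

log2(4395/2409) = 0.867  (Mmp5)
log2(3.017/2.160) = 0.482  (Hoxa7)
log2(31.85/436.0) = -3.775  (Dusp12)
log2(38.28/32.89) = 0.219  (Hspa7)
log2(126.7/9.552) = 3.729  (Klf11)
log2(0.298/0.700) = -1.232  (Dusp10)
log2(2.932/46.85) = -3.998  (Ccn10)
Klf11 is most strongly upregulated.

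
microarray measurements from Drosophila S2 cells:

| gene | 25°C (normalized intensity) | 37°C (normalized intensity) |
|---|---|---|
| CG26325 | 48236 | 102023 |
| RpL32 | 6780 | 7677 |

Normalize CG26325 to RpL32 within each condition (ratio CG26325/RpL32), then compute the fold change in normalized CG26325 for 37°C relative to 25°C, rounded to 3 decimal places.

CG26325/RpL32 (25°C) = 48236 / 6780 = 7.1145
CG26325/RpL32 (37°C) = 102023 / 7677 = 13.289
Fold change = 13.289 / 7.1145 = 1.8679

1.868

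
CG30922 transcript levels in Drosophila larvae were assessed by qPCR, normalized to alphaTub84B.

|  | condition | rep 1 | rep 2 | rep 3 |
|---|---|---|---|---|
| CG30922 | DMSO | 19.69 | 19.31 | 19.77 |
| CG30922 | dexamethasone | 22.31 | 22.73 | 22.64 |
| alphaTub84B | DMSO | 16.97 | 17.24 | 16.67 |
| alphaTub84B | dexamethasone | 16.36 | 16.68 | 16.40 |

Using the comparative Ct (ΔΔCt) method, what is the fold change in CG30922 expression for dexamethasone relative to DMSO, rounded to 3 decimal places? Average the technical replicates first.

0.092

Mean Ct: CG30922 DMSO 19.590; CG30922 dexamethasone 22.560; alphaTub84B DMSO 16.960; alphaTub84B dexamethasone 16.480
ΔCt(DMSO) = 19.590 − 16.960 = 2.630
ΔCt(dexamethasone) = 22.560 − 16.480 = 6.080
ΔΔCt = 6.080 − 2.630 = 3.450
Fold change = 2^(−3.450) = 0.0915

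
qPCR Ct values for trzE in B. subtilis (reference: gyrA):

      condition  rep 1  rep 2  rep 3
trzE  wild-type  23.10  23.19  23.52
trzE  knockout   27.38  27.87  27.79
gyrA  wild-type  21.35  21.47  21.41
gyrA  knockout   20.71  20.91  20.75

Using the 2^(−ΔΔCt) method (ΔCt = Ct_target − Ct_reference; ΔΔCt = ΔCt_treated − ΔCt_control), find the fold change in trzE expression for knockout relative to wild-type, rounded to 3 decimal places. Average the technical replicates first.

0.031

Mean Ct: trzE wild-type 23.270; trzE knockout 27.680; gyrA wild-type 21.410; gyrA knockout 20.790
ΔCt(wild-type) = 23.270 − 21.410 = 1.860
ΔCt(knockout) = 27.680 − 20.790 = 6.890
ΔΔCt = 6.890 − 1.860 = 5.030
Fold change = 2^(−5.030) = 0.0306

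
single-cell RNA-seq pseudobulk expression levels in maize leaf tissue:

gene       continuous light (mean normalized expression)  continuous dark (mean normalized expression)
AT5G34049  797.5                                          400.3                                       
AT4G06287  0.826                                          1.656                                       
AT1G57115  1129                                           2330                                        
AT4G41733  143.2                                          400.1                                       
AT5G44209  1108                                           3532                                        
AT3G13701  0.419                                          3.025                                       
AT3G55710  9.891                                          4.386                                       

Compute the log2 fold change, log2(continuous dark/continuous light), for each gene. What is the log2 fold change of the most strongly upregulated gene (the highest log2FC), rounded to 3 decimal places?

log2(400.3/797.5) = -0.994  (AT5G34049)
log2(1.656/0.826) = 1.003  (AT4G06287)
log2(2330/1129) = 1.045  (AT1G57115)
log2(400.1/143.2) = 1.482  (AT4G41733)
log2(3532/1108) = 1.673  (AT5G44209)
log2(3.025/0.419) = 2.852  (AT3G13701)
log2(4.386/9.891) = -1.173  (AT3G55710)
AT3G13701 is most strongly upregulated.

2.852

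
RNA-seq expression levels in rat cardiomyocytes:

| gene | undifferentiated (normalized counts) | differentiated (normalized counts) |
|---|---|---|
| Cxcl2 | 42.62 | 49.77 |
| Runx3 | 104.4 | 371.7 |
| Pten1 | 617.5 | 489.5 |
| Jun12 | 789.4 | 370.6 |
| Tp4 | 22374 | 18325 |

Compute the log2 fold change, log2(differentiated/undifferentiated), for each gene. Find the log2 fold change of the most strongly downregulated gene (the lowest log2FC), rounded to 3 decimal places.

log2(49.77/42.62) = 0.224  (Cxcl2)
log2(371.7/104.4) = 1.832  (Runx3)
log2(489.5/617.5) = -0.335  (Pten1)
log2(370.6/789.4) = -1.091  (Jun12)
log2(18325/22374) = -0.288  (Tp4)
Jun12 is most strongly downregulated.

-1.091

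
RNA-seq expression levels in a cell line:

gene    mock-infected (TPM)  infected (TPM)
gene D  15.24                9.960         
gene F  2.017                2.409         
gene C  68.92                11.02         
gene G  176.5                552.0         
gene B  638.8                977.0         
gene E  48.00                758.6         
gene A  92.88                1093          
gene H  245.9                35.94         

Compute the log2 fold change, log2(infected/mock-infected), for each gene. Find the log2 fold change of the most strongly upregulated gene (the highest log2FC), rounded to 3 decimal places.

3.982

log2(9.960/15.24) = -0.614  (gene D)
log2(2.409/2.017) = 0.256  (gene F)
log2(11.02/68.92) = -2.645  (gene C)
log2(552.0/176.5) = 1.645  (gene G)
log2(977.0/638.8) = 0.613  (gene B)
log2(758.6/48.00) = 3.982  (gene E)
log2(1093/92.88) = 3.557  (gene A)
log2(35.94/245.9) = -2.774  (gene H)
gene E is most strongly upregulated.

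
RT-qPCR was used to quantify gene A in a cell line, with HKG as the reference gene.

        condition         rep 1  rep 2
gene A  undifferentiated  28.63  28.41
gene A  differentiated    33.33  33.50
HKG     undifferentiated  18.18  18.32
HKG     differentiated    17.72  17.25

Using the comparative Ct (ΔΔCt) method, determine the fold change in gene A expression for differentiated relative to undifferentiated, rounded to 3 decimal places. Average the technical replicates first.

Mean Ct: gene A undifferentiated 28.520; gene A differentiated 33.415; HKG undifferentiated 18.250; HKG differentiated 17.485
ΔCt(undifferentiated) = 28.520 − 18.250 = 10.270
ΔCt(differentiated) = 33.415 − 17.485 = 15.930
ΔΔCt = 15.930 − 10.270 = 5.660
Fold change = 2^(−5.660) = 0.0198

0.020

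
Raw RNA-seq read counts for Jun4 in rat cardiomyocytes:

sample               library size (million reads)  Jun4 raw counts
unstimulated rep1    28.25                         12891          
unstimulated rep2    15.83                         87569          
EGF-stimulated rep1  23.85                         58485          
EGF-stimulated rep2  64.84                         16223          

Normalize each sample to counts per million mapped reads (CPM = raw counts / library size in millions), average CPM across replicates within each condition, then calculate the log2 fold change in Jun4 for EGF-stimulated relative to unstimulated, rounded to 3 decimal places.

CPM(unstimulated rep1) = 12891 / 28.25 = 456.3186
CPM(unstimulated rep2) = 87569 / 15.83 = 5531.8383
CPM(EGF-stimulated rep1) = 58485 / 23.85 = 2452.2013
CPM(EGF-stimulated rep2) = 16223 / 64.84 = 250.2005
mean CPM(unstimulated) = 2994.0784; mean CPM(EGF-stimulated) = 1351.2009
Fold change = 1351.2009 / 2994.0784 = 0.45129
log2(0.45129) = -1.1479

-1.148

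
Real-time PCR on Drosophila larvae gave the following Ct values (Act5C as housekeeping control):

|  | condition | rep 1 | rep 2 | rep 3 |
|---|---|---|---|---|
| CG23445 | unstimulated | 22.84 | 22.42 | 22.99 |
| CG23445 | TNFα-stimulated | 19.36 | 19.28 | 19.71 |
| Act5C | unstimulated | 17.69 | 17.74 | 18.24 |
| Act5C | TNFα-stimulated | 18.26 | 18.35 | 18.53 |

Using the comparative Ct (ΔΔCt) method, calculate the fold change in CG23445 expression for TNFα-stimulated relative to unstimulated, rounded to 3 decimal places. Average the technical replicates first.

Mean Ct: CG23445 unstimulated 22.750; CG23445 TNFα-stimulated 19.450; Act5C unstimulated 17.890; Act5C TNFα-stimulated 18.380
ΔCt(unstimulated) = 22.750 − 17.890 = 4.860
ΔCt(TNFα-stimulated) = 19.450 − 18.380 = 1.070
ΔΔCt = 1.070 − 4.860 = -3.790
Fold change = 2^(−(-3.790)) = 2^3.790 = 13.8326

13.833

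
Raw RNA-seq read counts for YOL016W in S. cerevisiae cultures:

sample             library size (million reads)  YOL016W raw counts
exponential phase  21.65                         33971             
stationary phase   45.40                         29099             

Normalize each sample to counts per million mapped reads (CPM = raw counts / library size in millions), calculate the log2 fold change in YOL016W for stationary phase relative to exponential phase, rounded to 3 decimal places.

CPM(exponential phase) = 33971 / 21.65 = 1569.0993
CPM(stationary phase) = 29099 / 45.40 = 640.9471
Fold change = 640.9471 / 1569.0993 = 0.40848
log2(0.40848) = -1.2917

-1.292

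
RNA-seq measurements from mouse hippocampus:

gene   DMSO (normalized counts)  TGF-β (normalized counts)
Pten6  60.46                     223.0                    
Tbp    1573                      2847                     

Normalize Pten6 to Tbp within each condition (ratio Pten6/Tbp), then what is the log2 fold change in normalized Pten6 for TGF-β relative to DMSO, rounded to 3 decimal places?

Pten6/Tbp (DMSO) = 60.46 / 1573 = 0.038436
Pten6/Tbp (TGF-β) = 223.0 / 2847 = 0.078328
Fold change = 0.078328 / 0.038436 = 2.0379
log2(2.0379) = 1.0271

1.027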